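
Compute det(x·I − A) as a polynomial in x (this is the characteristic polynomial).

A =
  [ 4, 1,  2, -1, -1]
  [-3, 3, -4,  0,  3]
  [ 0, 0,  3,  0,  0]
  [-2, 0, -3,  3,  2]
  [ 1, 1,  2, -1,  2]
x^5 - 15*x^4 + 90*x^3 - 270*x^2 + 405*x - 243

Expanding det(x·I − A) (e.g. by cofactor expansion or by noting that A is similar to its Jordan form J, which has the same characteristic polynomial as A) gives
  χ_A(x) = x^5 - 15*x^4 + 90*x^3 - 270*x^2 + 405*x - 243
which factors as (x - 3)^5. The eigenvalues (with algebraic multiplicities) are λ = 3 with multiplicity 5.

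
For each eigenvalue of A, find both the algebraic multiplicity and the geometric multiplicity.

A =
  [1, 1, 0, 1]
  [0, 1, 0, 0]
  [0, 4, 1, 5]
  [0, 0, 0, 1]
λ = 1: alg = 4, geom = 2

Step 1 — factor the characteristic polynomial to read off the algebraic multiplicities:
  χ_A(x) = (x - 1)^4

Step 2 — compute geometric multiplicities via the rank-nullity identity g(λ) = n − rank(A − λI):
  rank(A − (1)·I) = 2, so dim ker(A − (1)·I) = n − 2 = 2

Summary:
  λ = 1: algebraic multiplicity = 4, geometric multiplicity = 2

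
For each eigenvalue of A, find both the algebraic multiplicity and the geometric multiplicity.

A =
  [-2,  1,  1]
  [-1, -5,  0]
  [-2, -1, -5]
λ = -4: alg = 3, geom = 1

Step 1 — factor the characteristic polynomial to read off the algebraic multiplicities:
  χ_A(x) = (x + 4)^3

Step 2 — compute geometric multiplicities via the rank-nullity identity g(λ) = n − rank(A − λI):
  rank(A − (-4)·I) = 2, so dim ker(A − (-4)·I) = n − 2 = 1

Summary:
  λ = -4: algebraic multiplicity = 3, geometric multiplicity = 1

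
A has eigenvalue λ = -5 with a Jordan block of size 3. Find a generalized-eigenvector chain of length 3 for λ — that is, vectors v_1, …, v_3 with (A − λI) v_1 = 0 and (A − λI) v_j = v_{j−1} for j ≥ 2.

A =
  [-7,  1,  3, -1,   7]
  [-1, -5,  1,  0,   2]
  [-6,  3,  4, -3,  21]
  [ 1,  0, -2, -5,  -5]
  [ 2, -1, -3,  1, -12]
A Jordan chain for λ = -5 of length 3:
v_1 = (-2, 0, -6, 0, 2)ᵀ
v_2 = (-2, -1, -6, 1, 2)ᵀ
v_3 = (1, 0, 0, 0, 0)ᵀ

Let N = A − (-5)·I. We want v_3 with N^3 v_3 = 0 but N^2 v_3 ≠ 0; then v_{j-1} := N · v_j for j = 3, …, 2.

Pick v_3 = (1, 0, 0, 0, 0)ᵀ.
Then v_2 = N · v_3 = (-2, -1, -6, 1, 2)ᵀ.
Then v_1 = N · v_2 = (-2, 0, -6, 0, 2)ᵀ.

Sanity check: (A − (-5)·I) v_1 = (0, 0, 0, 0, 0)ᵀ = 0. ✓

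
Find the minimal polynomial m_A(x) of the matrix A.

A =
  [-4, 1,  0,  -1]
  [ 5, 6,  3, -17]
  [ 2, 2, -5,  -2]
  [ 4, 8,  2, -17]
x^3 + 15*x^2 + 75*x + 125

The characteristic polynomial is χ_A(x) = (x + 5)^4, so the eigenvalues are known. The minimal polynomial is
  m_A(x) = Π_λ (x − λ)^{k_λ}
where k_λ is the size of the *largest* Jordan block for λ (equivalently, the smallest k with (A − λI)^k v = 0 for every generalised eigenvector v of λ).

  λ = -5: largest Jordan block has size 3, contributing (x + 5)^3

So m_A(x) = (x + 5)^3 = x^3 + 15*x^2 + 75*x + 125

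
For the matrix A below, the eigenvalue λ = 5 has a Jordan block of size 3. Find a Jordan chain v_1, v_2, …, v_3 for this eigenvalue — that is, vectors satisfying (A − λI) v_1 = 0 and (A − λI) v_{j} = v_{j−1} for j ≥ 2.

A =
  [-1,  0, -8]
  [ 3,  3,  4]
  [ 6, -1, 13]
A Jordan chain for λ = 5 of length 3:
v_1 = (-12, 0, 9)ᵀ
v_2 = (-6, 3, 6)ᵀ
v_3 = (1, 0, 0)ᵀ

Let N = A − (5)·I. We want v_3 with N^3 v_3 = 0 but N^2 v_3 ≠ 0; then v_{j-1} := N · v_j for j = 3, …, 2.

Pick v_3 = (1, 0, 0)ᵀ.
Then v_2 = N · v_3 = (-6, 3, 6)ᵀ.
Then v_1 = N · v_2 = (-12, 0, 9)ᵀ.

Sanity check: (A − (5)·I) v_1 = (0, 0, 0)ᵀ = 0. ✓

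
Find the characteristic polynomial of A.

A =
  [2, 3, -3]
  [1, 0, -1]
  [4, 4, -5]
x^3 + 3*x^2 + 3*x + 1

Expanding det(x·I − A) (e.g. by cofactor expansion or by noting that A is similar to its Jordan form J, which has the same characteristic polynomial as A) gives
  χ_A(x) = x^3 + 3*x^2 + 3*x + 1
which factors as (x + 1)^3. The eigenvalues (with algebraic multiplicities) are λ = -1 with multiplicity 3.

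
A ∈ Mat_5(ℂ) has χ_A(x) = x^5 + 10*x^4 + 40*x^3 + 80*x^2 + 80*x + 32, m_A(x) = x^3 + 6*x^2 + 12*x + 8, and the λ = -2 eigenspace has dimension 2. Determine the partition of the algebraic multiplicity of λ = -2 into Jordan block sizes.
Block sizes for λ = -2: [3, 2]

Step 1 — from the characteristic polynomial, algebraic multiplicity of λ = -2 is 5. From dim ker(A − (-2)·I) = 2, there are exactly 2 Jordan blocks for λ = -2.
Step 2 — from the minimal polynomial, the factor (x + 2)^3 tells us the largest block for λ = -2 has size 3.
Step 3 — with total size 5, 2 blocks, and largest block 3, the block sizes (in nonincreasing order) are [3, 2].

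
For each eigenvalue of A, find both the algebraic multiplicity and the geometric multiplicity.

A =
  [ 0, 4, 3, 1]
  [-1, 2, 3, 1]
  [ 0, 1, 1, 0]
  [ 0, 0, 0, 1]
λ = 1: alg = 4, geom = 2

Step 1 — factor the characteristic polynomial to read off the algebraic multiplicities:
  χ_A(x) = (x - 1)^4

Step 2 — compute geometric multiplicities via the rank-nullity identity g(λ) = n − rank(A − λI):
  rank(A − (1)·I) = 2, so dim ker(A − (1)·I) = n − 2 = 2

Summary:
  λ = 1: algebraic multiplicity = 4, geometric multiplicity = 2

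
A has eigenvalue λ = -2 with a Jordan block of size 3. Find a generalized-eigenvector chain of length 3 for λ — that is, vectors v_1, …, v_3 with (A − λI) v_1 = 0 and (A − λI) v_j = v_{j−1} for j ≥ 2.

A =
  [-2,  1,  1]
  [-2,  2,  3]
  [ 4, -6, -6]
A Jordan chain for λ = -2 of length 3:
v_1 = (2, 4, -4)ᵀ
v_2 = (0, -2, 4)ᵀ
v_3 = (1, 0, 0)ᵀ

Let N = A − (-2)·I. We want v_3 with N^3 v_3 = 0 but N^2 v_3 ≠ 0; then v_{j-1} := N · v_j for j = 3, …, 2.

Pick v_3 = (1, 0, 0)ᵀ.
Then v_2 = N · v_3 = (0, -2, 4)ᵀ.
Then v_1 = N · v_2 = (2, 4, -4)ᵀ.

Sanity check: (A − (-2)·I) v_1 = (0, 0, 0)ᵀ = 0. ✓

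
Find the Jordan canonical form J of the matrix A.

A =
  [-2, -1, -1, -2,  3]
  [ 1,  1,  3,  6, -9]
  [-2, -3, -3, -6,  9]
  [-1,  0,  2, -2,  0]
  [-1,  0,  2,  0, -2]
J_3(-2) ⊕ J_1(-2) ⊕ J_1(0)

The characteristic polynomial is
  det(x·I − A) = x^5 + 8*x^4 + 24*x^3 + 32*x^2 + 16*x = x*(x + 2)^4

Eigenvalues and multiplicities (the geometric multiplicity of λ is n − rank(A − λI), which equals the number of Jordan blocks for λ):
  λ = -2: algebraic multiplicity = 4, geometric multiplicity = 2
  λ = 0: algebraic multiplicity = 1, geometric multiplicity = 1

Determining the block sizes for each eigenvalue:
  λ = -2: with am = 4 and gm = 2, the partition is not yet determined (e.g. several partitions of 4 into 2 parts exist). Let N = A − (-2)·I. Computing rank(N^1) = 3, rank(N^2) = 2, rank(N^3) = 1; the number of blocks of size ≥ j is rank(N^{j−1}) − rank(N^j), giving [2, 1, 1]. So we have 1 block(s) of size 3, 1 block(s) of size 1 → block sizes [3, 1]
  λ = 0: one block (gm = 1), so the single block has size am = 1 → block sizes [1]

Assembling the blocks gives a Jordan form
J =
  [-2,  1,  0,  0, 0]
  [ 0, -2,  1,  0, 0]
  [ 0,  0, -2,  0, 0]
  [ 0,  0,  0, -2, 0]
  [ 0,  0,  0,  0, 0]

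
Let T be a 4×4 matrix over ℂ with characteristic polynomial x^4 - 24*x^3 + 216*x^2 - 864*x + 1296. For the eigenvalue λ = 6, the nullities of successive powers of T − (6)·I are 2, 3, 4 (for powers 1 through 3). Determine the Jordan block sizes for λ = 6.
Block sizes for λ = 6: [3, 1]

From the dimensions of kernels of powers, the number of Jordan blocks of size at least j is d_j − d_{j−1} where d_j = dim ker(N^j) (with d_0 = 0). Computing the differences gives [2, 1, 1].
The number of blocks of size exactly k is (#blocks of size ≥ k) − (#blocks of size ≥ k + 1), so the partition is: 1 block(s) of size 1, 1 block(s) of size 3.
In nonincreasing order the block sizes are [3, 1].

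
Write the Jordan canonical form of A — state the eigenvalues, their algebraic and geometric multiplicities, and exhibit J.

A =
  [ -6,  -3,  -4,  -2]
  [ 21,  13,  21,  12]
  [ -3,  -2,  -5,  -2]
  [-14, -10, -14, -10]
J_3(-2) ⊕ J_1(-2)

The characteristic polynomial is
  det(x·I − A) = x^4 + 8*x^3 + 24*x^2 + 32*x + 16 = (x + 2)^4

Eigenvalues and multiplicities (the geometric multiplicity of λ is n − rank(A − λI), which equals the number of Jordan blocks for λ):
  λ = -2: algebraic multiplicity = 4, geometric multiplicity = 2

Determining the block sizes for each eigenvalue:
  λ = -2: with am = 4 and gm = 2, the partition is not yet determined (e.g. several partitions of 4 into 2 parts exist). Let N = A − (-2)·I. Computing rank(N^1) = 2, rank(N^2) = 1, rank(N^3) = 0; the number of blocks of size ≥ j is rank(N^{j−1}) − rank(N^j), giving [2, 1, 1]. So we have 1 block(s) of size 3, 1 block(s) of size 1 → block sizes [3, 1]

Assembling the blocks gives a Jordan form
J =
  [-2,  1,  0,  0]
  [ 0, -2,  1,  0]
  [ 0,  0, -2,  0]
  [ 0,  0,  0, -2]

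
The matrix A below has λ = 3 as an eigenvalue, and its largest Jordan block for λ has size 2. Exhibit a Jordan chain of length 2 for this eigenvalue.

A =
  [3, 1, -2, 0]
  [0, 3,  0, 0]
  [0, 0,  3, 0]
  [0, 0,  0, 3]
A Jordan chain for λ = 3 of length 2:
v_1 = (1, 0, 0, 0)ᵀ
v_2 = (0, 1, 0, 0)ᵀ

Let N = A − (3)·I. We want v_2 with N^2 v_2 = 0 but N^1 v_2 ≠ 0; then v_{j-1} := N · v_j for j = 2, …, 2.

Pick v_2 = (0, 1, 0, 0)ᵀ.
Then v_1 = N · v_2 = (1, 0, 0, 0)ᵀ.

Sanity check: (A − (3)·I) v_1 = (0, 0, 0, 0)ᵀ = 0. ✓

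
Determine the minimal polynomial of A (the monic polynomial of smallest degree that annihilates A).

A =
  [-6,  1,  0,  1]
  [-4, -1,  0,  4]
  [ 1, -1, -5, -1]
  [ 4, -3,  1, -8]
x^3 + 15*x^2 + 75*x + 125

The characteristic polynomial is χ_A(x) = (x + 5)^4, so the eigenvalues are known. The minimal polynomial is
  m_A(x) = Π_λ (x − λ)^{k_λ}
where k_λ is the size of the *largest* Jordan block for λ (equivalently, the smallest k with (A − λI)^k v = 0 for every generalised eigenvector v of λ).

  λ = -5: largest Jordan block has size 3, contributing (x + 5)^3

So m_A(x) = (x + 5)^3 = x^3 + 15*x^2 + 75*x + 125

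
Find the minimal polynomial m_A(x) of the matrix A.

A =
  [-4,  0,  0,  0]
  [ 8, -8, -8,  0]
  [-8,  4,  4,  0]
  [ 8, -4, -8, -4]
x^2 + 4*x

The characteristic polynomial is χ_A(x) = x*(x + 4)^3, so the eigenvalues are known. The minimal polynomial is
  m_A(x) = Π_λ (x − λ)^{k_λ}
where k_λ is the size of the *largest* Jordan block for λ (equivalently, the smallest k with (A − λI)^k v = 0 for every generalised eigenvector v of λ).

  λ = -4: largest Jordan block has size 1, contributing (x + 4)
  λ = 0: largest Jordan block has size 1, contributing (x − 0)

So m_A(x) = x*(x + 4) = x^2 + 4*x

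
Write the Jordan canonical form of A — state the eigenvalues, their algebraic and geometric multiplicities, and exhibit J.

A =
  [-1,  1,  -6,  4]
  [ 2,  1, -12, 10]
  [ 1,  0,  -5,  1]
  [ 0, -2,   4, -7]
J_3(-3) ⊕ J_1(-3)

The characteristic polynomial is
  det(x·I − A) = x^4 + 12*x^3 + 54*x^2 + 108*x + 81 = (x + 3)^4

Eigenvalues and multiplicities (the geometric multiplicity of λ is n − rank(A − λI), which equals the number of Jordan blocks for λ):
  λ = -3: algebraic multiplicity = 4, geometric multiplicity = 2

Determining the block sizes for each eigenvalue:
  λ = -3: with am = 4 and gm = 2, the partition is not yet determined (e.g. several partitions of 4 into 2 parts exist). Let N = A − (-3)·I. Computing rank(N^1) = 2, rank(N^2) = 1, rank(N^3) = 0; the number of blocks of size ≥ j is rank(N^{j−1}) − rank(N^j), giving [2, 1, 1]. So we have 1 block(s) of size 3, 1 block(s) of size 1 → block sizes [3, 1]

Assembling the blocks gives a Jordan form
J =
  [-3,  1,  0,  0]
  [ 0, -3,  1,  0]
  [ 0,  0, -3,  0]
  [ 0,  0,  0, -3]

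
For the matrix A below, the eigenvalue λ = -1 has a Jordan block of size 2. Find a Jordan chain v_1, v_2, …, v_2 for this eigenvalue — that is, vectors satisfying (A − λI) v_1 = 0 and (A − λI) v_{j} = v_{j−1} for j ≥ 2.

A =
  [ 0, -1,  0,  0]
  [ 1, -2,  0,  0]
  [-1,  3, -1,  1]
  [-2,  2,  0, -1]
A Jordan chain for λ = -1 of length 2:
v_1 = (1, 1, -1, -2)ᵀ
v_2 = (1, 0, 0, 0)ᵀ

Let N = A − (-1)·I. We want v_2 with N^2 v_2 = 0 but N^1 v_2 ≠ 0; then v_{j-1} := N · v_j for j = 2, …, 2.

Pick v_2 = (1, 0, 0, 0)ᵀ.
Then v_1 = N · v_2 = (1, 1, -1, -2)ᵀ.

Sanity check: (A − (-1)·I) v_1 = (0, 0, 0, 0)ᵀ = 0. ✓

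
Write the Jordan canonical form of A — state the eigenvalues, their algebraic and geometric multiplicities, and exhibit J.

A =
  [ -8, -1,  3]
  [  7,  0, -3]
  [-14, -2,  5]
J_2(-1) ⊕ J_1(-1)

The characteristic polynomial is
  det(x·I − A) = x^3 + 3*x^2 + 3*x + 1 = (x + 1)^3

Eigenvalues and multiplicities (the geometric multiplicity of λ is n − rank(A − λI), which equals the number of Jordan blocks for λ):
  λ = -1: algebraic multiplicity = 3, geometric multiplicity = 2

Determining the block sizes for each eigenvalue:
  λ = -1: 2 blocks summing to 3 forces exactly one block of size 2 and the rest size 1 → block sizes [2, 1]

Assembling the blocks gives a Jordan form
J =
  [-1,  1,  0]
  [ 0, -1,  0]
  [ 0,  0, -1]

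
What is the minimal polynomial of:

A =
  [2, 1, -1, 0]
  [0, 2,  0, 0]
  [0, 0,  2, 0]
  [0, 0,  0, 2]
x^2 - 4*x + 4

The characteristic polynomial is χ_A(x) = (x - 2)^4, so the eigenvalues are known. The minimal polynomial is
  m_A(x) = Π_λ (x − λ)^{k_λ}
where k_λ is the size of the *largest* Jordan block for λ (equivalently, the smallest k with (A − λI)^k v = 0 for every generalised eigenvector v of λ).

  λ = 2: largest Jordan block has size 2, contributing (x − 2)^2

So m_A(x) = (x - 2)^2 = x^2 - 4*x + 4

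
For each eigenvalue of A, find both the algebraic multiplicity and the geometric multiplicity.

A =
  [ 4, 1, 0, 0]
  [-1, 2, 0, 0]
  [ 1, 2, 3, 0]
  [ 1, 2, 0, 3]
λ = 3: alg = 4, geom = 2

Step 1 — factor the characteristic polynomial to read off the algebraic multiplicities:
  χ_A(x) = (x - 3)^4

Step 2 — compute geometric multiplicities via the rank-nullity identity g(λ) = n − rank(A − λI):
  rank(A − (3)·I) = 2, so dim ker(A − (3)·I) = n − 2 = 2

Summary:
  λ = 3: algebraic multiplicity = 4, geometric multiplicity = 2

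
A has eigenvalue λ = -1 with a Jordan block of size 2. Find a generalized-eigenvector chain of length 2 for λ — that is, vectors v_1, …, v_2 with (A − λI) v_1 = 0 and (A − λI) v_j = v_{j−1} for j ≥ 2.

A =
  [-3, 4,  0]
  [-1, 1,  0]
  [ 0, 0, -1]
A Jordan chain for λ = -1 of length 2:
v_1 = (-2, -1, 0)ᵀ
v_2 = (1, 0, 0)ᵀ

Let N = A − (-1)·I. We want v_2 with N^2 v_2 = 0 but N^1 v_2 ≠ 0; then v_{j-1} := N · v_j for j = 2, …, 2.

Pick v_2 = (1, 0, 0)ᵀ.
Then v_1 = N · v_2 = (-2, -1, 0)ᵀ.

Sanity check: (A − (-1)·I) v_1 = (0, 0, 0)ᵀ = 0. ✓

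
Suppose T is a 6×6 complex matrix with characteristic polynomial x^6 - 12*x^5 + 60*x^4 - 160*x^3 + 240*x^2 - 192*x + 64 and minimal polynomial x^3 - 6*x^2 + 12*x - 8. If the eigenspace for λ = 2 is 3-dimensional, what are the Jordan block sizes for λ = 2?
Block sizes for λ = 2: [3, 2, 1]

Step 1 — from the characteristic polynomial, algebraic multiplicity of λ = 2 is 6. From dim ker(T − (2)·I) = 3, there are exactly 3 Jordan blocks for λ = 2.
Step 2 — from the minimal polynomial, the factor (x − 2)^3 tells us the largest block for λ = 2 has size 3.
Step 3 — with total size 6, 3 blocks, and largest block 3, the block sizes (in nonincreasing order) are [3, 2, 1].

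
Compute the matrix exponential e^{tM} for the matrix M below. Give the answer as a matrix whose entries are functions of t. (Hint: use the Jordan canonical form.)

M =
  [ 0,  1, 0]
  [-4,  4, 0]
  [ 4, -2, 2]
e^{tM} =
  [-2*t*exp(2*t) + exp(2*t), t*exp(2*t), 0]
  [-4*t*exp(2*t), 2*t*exp(2*t) + exp(2*t), 0]
  [4*t*exp(2*t), -2*t*exp(2*t), exp(2*t)]

Strategy: write M = P · J · P⁻¹ where J is a Jordan canonical form, so e^{tM} = P · e^{tJ} · P⁻¹, and e^{tJ} can be computed block-by-block.

M has Jordan form
J =
  [2, 1, 0]
  [0, 2, 0]
  [0, 0, 2]
(up to reordering of blocks).

Per-block formulas:
  For a 2×2 Jordan block J_2(2): exp(t · J_2(2)) = e^(2t)·(I + t·N), where N is the 2×2 nilpotent shift.
  For a 1×1 block at λ = 2: exp(t · [2]) = [e^(2t)].

After assembling e^{tJ} and conjugating by P, we get:

e^{tM} =
  [-2*t*exp(2*t) + exp(2*t), t*exp(2*t), 0]
  [-4*t*exp(2*t), 2*t*exp(2*t) + exp(2*t), 0]
  [4*t*exp(2*t), -2*t*exp(2*t), exp(2*t)]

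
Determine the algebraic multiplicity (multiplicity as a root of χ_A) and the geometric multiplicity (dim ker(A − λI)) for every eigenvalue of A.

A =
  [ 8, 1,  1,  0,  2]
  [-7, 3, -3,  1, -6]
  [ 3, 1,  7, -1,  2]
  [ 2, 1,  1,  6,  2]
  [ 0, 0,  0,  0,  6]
λ = 6: alg = 5, geom = 3

Step 1 — factor the characteristic polynomial to read off the algebraic multiplicities:
  χ_A(x) = (x - 6)^5

Step 2 — compute geometric multiplicities via the rank-nullity identity g(λ) = n − rank(A − λI):
  rank(A − (6)·I) = 2, so dim ker(A − (6)·I) = n − 2 = 3

Summary:
  λ = 6: algebraic multiplicity = 5, geometric multiplicity = 3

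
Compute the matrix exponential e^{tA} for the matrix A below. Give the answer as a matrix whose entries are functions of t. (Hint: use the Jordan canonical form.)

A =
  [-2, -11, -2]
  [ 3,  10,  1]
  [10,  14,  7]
e^{tA} =
  [-2*t^2*exp(5*t) - 7*t*exp(5*t) + exp(5*t), -3*t^2*exp(5*t) - 11*t*exp(5*t), -t^2*exp(5*t)/2 - 2*t*exp(5*t)]
  [2*t^2*exp(5*t) + 3*t*exp(5*t), 3*t^2*exp(5*t) + 5*t*exp(5*t) + exp(5*t), t^2*exp(5*t)/2 + t*exp(5*t)]
  [-4*t^2*exp(5*t) + 10*t*exp(5*t), -6*t^2*exp(5*t) + 14*t*exp(5*t), -t^2*exp(5*t) + 2*t*exp(5*t) + exp(5*t)]

Strategy: write A = P · J · P⁻¹ where J is a Jordan canonical form, so e^{tA} = P · e^{tJ} · P⁻¹, and e^{tJ} can be computed block-by-block.

A has Jordan form
J =
  [5, 1, 0]
  [0, 5, 1]
  [0, 0, 5]
(up to reordering of blocks).

Per-block formulas:
  For a 3×3 Jordan block J_3(5): exp(t · J_3(5)) = e^(5t)·(I + t·N + (t^2/2)·N^2), where N is the 3×3 nilpotent shift.

After assembling e^{tJ} and conjugating by P, we get:

e^{tA} =
  [-2*t^2*exp(5*t) - 7*t*exp(5*t) + exp(5*t), -3*t^2*exp(5*t) - 11*t*exp(5*t), -t^2*exp(5*t)/2 - 2*t*exp(5*t)]
  [2*t^2*exp(5*t) + 3*t*exp(5*t), 3*t^2*exp(5*t) + 5*t*exp(5*t) + exp(5*t), t^2*exp(5*t)/2 + t*exp(5*t)]
  [-4*t^2*exp(5*t) + 10*t*exp(5*t), -6*t^2*exp(5*t) + 14*t*exp(5*t), -t^2*exp(5*t) + 2*t*exp(5*t) + exp(5*t)]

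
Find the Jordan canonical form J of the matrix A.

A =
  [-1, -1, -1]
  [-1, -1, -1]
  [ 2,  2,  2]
J_2(0) ⊕ J_1(0)

The characteristic polynomial is
  det(x·I − A) = x^3

Eigenvalues and multiplicities (the geometric multiplicity of λ is n − rank(A − λI), which equals the number of Jordan blocks for λ):
  λ = 0: algebraic multiplicity = 3, geometric multiplicity = 2

Determining the block sizes for each eigenvalue:
  λ = 0: 2 blocks summing to 3 forces exactly one block of size 2 and the rest size 1 → block sizes [2, 1]

Assembling the blocks gives a Jordan form
J =
  [0, 1, 0]
  [0, 0, 0]
  [0, 0, 0]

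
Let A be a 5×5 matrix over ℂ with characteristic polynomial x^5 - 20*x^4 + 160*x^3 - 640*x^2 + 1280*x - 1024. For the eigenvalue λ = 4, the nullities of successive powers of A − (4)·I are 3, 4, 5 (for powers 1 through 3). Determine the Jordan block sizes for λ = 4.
Block sizes for λ = 4: [3, 1, 1]

From the dimensions of kernels of powers, the number of Jordan blocks of size at least j is d_j − d_{j−1} where d_j = dim ker(N^j) (with d_0 = 0). Computing the differences gives [3, 1, 1].
The number of blocks of size exactly k is (#blocks of size ≥ k) − (#blocks of size ≥ k + 1), so the partition is: 2 block(s) of size 1, 1 block(s) of size 3.
In nonincreasing order the block sizes are [3, 1, 1].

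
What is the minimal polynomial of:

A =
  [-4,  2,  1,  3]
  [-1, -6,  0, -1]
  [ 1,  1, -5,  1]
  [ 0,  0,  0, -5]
x^3 + 15*x^2 + 75*x + 125

The characteristic polynomial is χ_A(x) = (x + 5)^4, so the eigenvalues are known. The minimal polynomial is
  m_A(x) = Π_λ (x − λ)^{k_λ}
where k_λ is the size of the *largest* Jordan block for λ (equivalently, the smallest k with (A − λI)^k v = 0 for every generalised eigenvector v of λ).

  λ = -5: largest Jordan block has size 3, contributing (x + 5)^3

So m_A(x) = (x + 5)^3 = x^3 + 15*x^2 + 75*x + 125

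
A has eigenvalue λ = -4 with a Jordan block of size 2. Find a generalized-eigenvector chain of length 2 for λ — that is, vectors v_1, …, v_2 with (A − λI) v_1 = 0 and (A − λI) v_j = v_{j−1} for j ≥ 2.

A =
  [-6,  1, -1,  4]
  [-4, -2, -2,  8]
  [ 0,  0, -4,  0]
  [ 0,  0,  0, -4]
A Jordan chain for λ = -4 of length 2:
v_1 = (-2, -4, 0, 0)ᵀ
v_2 = (1, 0, 0, 0)ᵀ

Let N = A − (-4)·I. We want v_2 with N^2 v_2 = 0 but N^1 v_2 ≠ 0; then v_{j-1} := N · v_j for j = 2, …, 2.

Pick v_2 = (1, 0, 0, 0)ᵀ.
Then v_1 = N · v_2 = (-2, -4, 0, 0)ᵀ.

Sanity check: (A − (-4)·I) v_1 = (0, 0, 0, 0)ᵀ = 0. ✓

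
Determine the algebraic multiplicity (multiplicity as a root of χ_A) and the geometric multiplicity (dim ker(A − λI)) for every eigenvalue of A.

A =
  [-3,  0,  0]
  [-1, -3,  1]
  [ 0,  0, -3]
λ = -3: alg = 3, geom = 2

Step 1 — factor the characteristic polynomial to read off the algebraic multiplicities:
  χ_A(x) = (x + 3)^3

Step 2 — compute geometric multiplicities via the rank-nullity identity g(λ) = n − rank(A − λI):
  rank(A − (-3)·I) = 1, so dim ker(A − (-3)·I) = n − 1 = 2

Summary:
  λ = -3: algebraic multiplicity = 3, geometric multiplicity = 2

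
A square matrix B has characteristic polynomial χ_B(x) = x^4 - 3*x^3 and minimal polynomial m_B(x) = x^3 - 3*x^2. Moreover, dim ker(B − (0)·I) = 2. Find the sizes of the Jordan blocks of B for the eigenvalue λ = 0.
Block sizes for λ = 0: [2, 1]

Step 1 — from the characteristic polynomial, algebraic multiplicity of λ = 0 is 3. From dim ker(B − (0)·I) = 2, there are exactly 2 Jordan blocks for λ = 0.
Step 2 — from the minimal polynomial, the factor (x − 0)^2 tells us the largest block for λ = 0 has size 2.
Step 3 — with total size 3, 2 blocks, and largest block 2, the block sizes (in nonincreasing order) are [2, 1].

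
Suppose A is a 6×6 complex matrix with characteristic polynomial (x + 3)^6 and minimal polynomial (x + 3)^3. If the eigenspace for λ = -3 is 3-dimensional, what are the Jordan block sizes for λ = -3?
Block sizes for λ = -3: [3, 2, 1]

Step 1 — from the characteristic polynomial, algebraic multiplicity of λ = -3 is 6. From dim ker(A − (-3)·I) = 3, there are exactly 3 Jordan blocks for λ = -3.
Step 2 — from the minimal polynomial, the factor (x + 3)^3 tells us the largest block for λ = -3 has size 3.
Step 3 — with total size 6, 3 blocks, and largest block 3, the block sizes (in nonincreasing order) are [3, 2, 1].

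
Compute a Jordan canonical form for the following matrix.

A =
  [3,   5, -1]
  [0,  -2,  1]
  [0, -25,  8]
J_2(3) ⊕ J_1(3)

The characteristic polynomial is
  det(x·I − A) = x^3 - 9*x^2 + 27*x - 27 = (x - 3)^3

Eigenvalues and multiplicities (the geometric multiplicity of λ is n − rank(A − λI), which equals the number of Jordan blocks for λ):
  λ = 3: algebraic multiplicity = 3, geometric multiplicity = 2

Determining the block sizes for each eigenvalue:
  λ = 3: 2 blocks summing to 3 forces exactly one block of size 2 and the rest size 1 → block sizes [2, 1]

Assembling the blocks gives a Jordan form
J =
  [3, 1, 0]
  [0, 3, 0]
  [0, 0, 3]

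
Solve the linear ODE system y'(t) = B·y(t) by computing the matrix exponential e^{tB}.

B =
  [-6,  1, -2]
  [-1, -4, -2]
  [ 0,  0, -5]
e^{tB} =
  [-t*exp(-5*t) + exp(-5*t), t*exp(-5*t), -2*t*exp(-5*t)]
  [-t*exp(-5*t), t*exp(-5*t) + exp(-5*t), -2*t*exp(-5*t)]
  [0, 0, exp(-5*t)]

Strategy: write B = P · J · P⁻¹ where J is a Jordan canonical form, so e^{tB} = P · e^{tJ} · P⁻¹, and e^{tJ} can be computed block-by-block.

B has Jordan form
J =
  [-5,  1,  0]
  [ 0, -5,  0]
  [ 0,  0, -5]
(up to reordering of blocks).

Per-block formulas:
  For a 1×1 block at λ = -5: exp(t · [-5]) = [e^(-5t)].
  For a 2×2 Jordan block J_2(-5): exp(t · J_2(-5)) = e^(-5t)·(I + t·N), where N is the 2×2 nilpotent shift.

After assembling e^{tJ} and conjugating by P, we get:

e^{tB} =
  [-t*exp(-5*t) + exp(-5*t), t*exp(-5*t), -2*t*exp(-5*t)]
  [-t*exp(-5*t), t*exp(-5*t) + exp(-5*t), -2*t*exp(-5*t)]
  [0, 0, exp(-5*t)]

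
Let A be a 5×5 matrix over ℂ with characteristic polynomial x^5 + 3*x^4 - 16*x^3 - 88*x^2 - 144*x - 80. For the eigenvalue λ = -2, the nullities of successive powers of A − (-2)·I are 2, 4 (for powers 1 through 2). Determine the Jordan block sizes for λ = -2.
Block sizes for λ = -2: [2, 2]

From the dimensions of kernels of powers, the number of Jordan blocks of size at least j is d_j − d_{j−1} where d_j = dim ker(N^j) (with d_0 = 0). Computing the differences gives [2, 2].
The number of blocks of size exactly k is (#blocks of size ≥ k) − (#blocks of size ≥ k + 1), so the partition is: 2 block(s) of size 2.
In nonincreasing order the block sizes are [2, 2].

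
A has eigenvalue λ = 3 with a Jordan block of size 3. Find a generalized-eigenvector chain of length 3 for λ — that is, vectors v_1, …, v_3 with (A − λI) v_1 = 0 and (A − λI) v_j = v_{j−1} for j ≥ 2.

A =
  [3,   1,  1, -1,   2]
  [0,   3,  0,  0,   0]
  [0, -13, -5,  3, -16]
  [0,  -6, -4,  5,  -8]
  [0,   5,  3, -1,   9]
A Jordan chain for λ = 3 of length 3:
v_1 = (3, 0, 6, 0, -3)ᵀ
v_2 = (1, 0, -13, -6, 5)ᵀ
v_3 = (0, 1, 0, 0, 0)ᵀ

Let N = A − (3)·I. We want v_3 with N^3 v_3 = 0 but N^2 v_3 ≠ 0; then v_{j-1} := N · v_j for j = 3, …, 2.

Pick v_3 = (0, 1, 0, 0, 0)ᵀ.
Then v_2 = N · v_3 = (1, 0, -13, -6, 5)ᵀ.
Then v_1 = N · v_2 = (3, 0, 6, 0, -3)ᵀ.

Sanity check: (A − (3)·I) v_1 = (0, 0, 0, 0, 0)ᵀ = 0. ✓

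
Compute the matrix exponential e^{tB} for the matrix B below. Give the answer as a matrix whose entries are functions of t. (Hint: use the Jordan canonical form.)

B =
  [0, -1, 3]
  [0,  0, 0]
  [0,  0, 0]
e^{tB} =
  [1, -t, 3*t]
  [0, 1, 0]
  [0, 0, 1]

Strategy: write B = P · J · P⁻¹ where J is a Jordan canonical form, so e^{tB} = P · e^{tJ} · P⁻¹, and e^{tJ} can be computed block-by-block.

B has Jordan form
J =
  [0, 1, 0]
  [0, 0, 0]
  [0, 0, 0]
(up to reordering of blocks).

Per-block formulas:
  For a 2×2 Jordan block J_2(0): exp(t · J_2(0)) = e^(0t)·(I + t·N), where N is the 2×2 nilpotent shift.
  For a 1×1 block at λ = 0: exp(t · [0]) = [e^(0t)].

After assembling e^{tJ} and conjugating by P, we get:

e^{tB} =
  [1, -t, 3*t]
  [0, 1, 0]
  [0, 0, 1]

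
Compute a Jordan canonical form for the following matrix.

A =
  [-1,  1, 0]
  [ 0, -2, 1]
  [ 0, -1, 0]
J_3(-1)

The characteristic polynomial is
  det(x·I − A) = x^3 + 3*x^2 + 3*x + 1 = (x + 1)^3

Eigenvalues and multiplicities (the geometric multiplicity of λ is n − rank(A − λI), which equals the number of Jordan blocks for λ):
  λ = -1: algebraic multiplicity = 3, geometric multiplicity = 1

Determining the block sizes for each eigenvalue:
  λ = -1: one block (gm = 1), so the single block has size am = 3 → block sizes [3]

Assembling the blocks gives a Jordan form
J =
  [-1,  1,  0]
  [ 0, -1,  1]
  [ 0,  0, -1]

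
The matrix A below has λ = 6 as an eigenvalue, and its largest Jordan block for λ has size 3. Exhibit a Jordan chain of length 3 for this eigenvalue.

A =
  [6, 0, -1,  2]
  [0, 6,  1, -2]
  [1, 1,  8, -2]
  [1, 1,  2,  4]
A Jordan chain for λ = 6 of length 3:
v_1 = (1, -1, 0, 0)ᵀ
v_2 = (0, 0, 1, 1)ᵀ
v_3 = (1, 0, 0, 0)ᵀ

Let N = A − (6)·I. We want v_3 with N^3 v_3 = 0 but N^2 v_3 ≠ 0; then v_{j-1} := N · v_j for j = 3, …, 2.

Pick v_3 = (1, 0, 0, 0)ᵀ.
Then v_2 = N · v_3 = (0, 0, 1, 1)ᵀ.
Then v_1 = N · v_2 = (1, -1, 0, 0)ᵀ.

Sanity check: (A − (6)·I) v_1 = (0, 0, 0, 0)ᵀ = 0. ✓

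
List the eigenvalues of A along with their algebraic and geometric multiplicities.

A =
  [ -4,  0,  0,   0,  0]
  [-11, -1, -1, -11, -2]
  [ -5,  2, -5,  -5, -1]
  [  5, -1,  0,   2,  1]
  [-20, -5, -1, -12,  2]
λ = -4: alg = 3, geom = 1; λ = 3: alg = 2, geom = 1

Step 1 — factor the characteristic polynomial to read off the algebraic multiplicities:
  χ_A(x) = (x - 3)^2*(x + 4)^3

Step 2 — compute geometric multiplicities via the rank-nullity identity g(λ) = n − rank(A − λI):
  rank(A − (-4)·I) = 4, so dim ker(A − (-4)·I) = n − 4 = 1
  rank(A − (3)·I) = 4, so dim ker(A − (3)·I) = n − 4 = 1

Summary:
  λ = -4: algebraic multiplicity = 3, geometric multiplicity = 1
  λ = 3: algebraic multiplicity = 2, geometric multiplicity = 1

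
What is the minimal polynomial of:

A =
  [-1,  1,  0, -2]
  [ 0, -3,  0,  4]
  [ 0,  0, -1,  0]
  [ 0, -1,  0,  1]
x^2 + 2*x + 1

The characteristic polynomial is χ_A(x) = (x + 1)^4, so the eigenvalues are known. The minimal polynomial is
  m_A(x) = Π_λ (x − λ)^{k_λ}
where k_λ is the size of the *largest* Jordan block for λ (equivalently, the smallest k with (A − λI)^k v = 0 for every generalised eigenvector v of λ).

  λ = -1: largest Jordan block has size 2, contributing (x + 1)^2

So m_A(x) = (x + 1)^2 = x^2 + 2*x + 1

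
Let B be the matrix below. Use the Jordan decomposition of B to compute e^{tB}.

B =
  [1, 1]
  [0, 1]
e^{tB} =
  [exp(t), t*exp(t)]
  [0, exp(t)]

Strategy: write B = P · J · P⁻¹ where J is a Jordan canonical form, so e^{tB} = P · e^{tJ} · P⁻¹, and e^{tJ} can be computed block-by-block.

B has Jordan form
J =
  [1, 1]
  [0, 1]
(up to reordering of blocks).

Per-block formulas:
  For a 2×2 Jordan block J_2(1): exp(t · J_2(1)) = e^(1t)·(I + t·N), where N is the 2×2 nilpotent shift.

After assembling e^{tJ} and conjugating by P, we get:

e^{tB} =
  [exp(t), t*exp(t)]
  [0, exp(t)]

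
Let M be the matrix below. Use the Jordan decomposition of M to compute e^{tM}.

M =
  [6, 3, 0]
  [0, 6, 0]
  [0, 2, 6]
e^{tM} =
  [exp(6*t), 3*t*exp(6*t), 0]
  [0, exp(6*t), 0]
  [0, 2*t*exp(6*t), exp(6*t)]

Strategy: write M = P · J · P⁻¹ where J is a Jordan canonical form, so e^{tM} = P · e^{tJ} · P⁻¹, and e^{tJ} can be computed block-by-block.

M has Jordan form
J =
  [6, 1, 0]
  [0, 6, 0]
  [0, 0, 6]
(up to reordering of blocks).

Per-block formulas:
  For a 2×2 Jordan block J_2(6): exp(t · J_2(6)) = e^(6t)·(I + t·N), where N is the 2×2 nilpotent shift.
  For a 1×1 block at λ = 6: exp(t · [6]) = [e^(6t)].

After assembling e^{tJ} and conjugating by P, we get:

e^{tM} =
  [exp(6*t), 3*t*exp(6*t), 0]
  [0, exp(6*t), 0]
  [0, 2*t*exp(6*t), exp(6*t)]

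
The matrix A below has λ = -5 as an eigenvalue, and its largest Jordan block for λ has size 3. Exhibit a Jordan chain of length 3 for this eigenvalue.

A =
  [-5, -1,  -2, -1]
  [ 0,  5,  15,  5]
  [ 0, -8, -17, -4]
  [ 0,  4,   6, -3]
A Jordan chain for λ = -5 of length 3:
v_1 = (2, 0, 0, 0)ᵀ
v_2 = (-1, 10, -8, 4)ᵀ
v_3 = (0, 1, 0, 0)ᵀ

Let N = A − (-5)·I. We want v_3 with N^3 v_3 = 0 but N^2 v_3 ≠ 0; then v_{j-1} := N · v_j for j = 3, …, 2.

Pick v_3 = (0, 1, 0, 0)ᵀ.
Then v_2 = N · v_3 = (-1, 10, -8, 4)ᵀ.
Then v_1 = N · v_2 = (2, 0, 0, 0)ᵀ.

Sanity check: (A − (-5)·I) v_1 = (0, 0, 0, 0)ᵀ = 0. ✓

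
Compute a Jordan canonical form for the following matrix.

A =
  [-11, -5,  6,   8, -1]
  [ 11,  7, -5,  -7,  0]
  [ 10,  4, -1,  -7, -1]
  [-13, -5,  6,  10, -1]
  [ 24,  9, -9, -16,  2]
J_1(-2) ⊕ J_3(2) ⊕ J_1(3)

The characteristic polynomial is
  det(x·I − A) = x^5 - 7*x^4 + 12*x^3 + 16*x^2 - 64*x + 48 = (x - 3)*(x - 2)^3*(x + 2)

Eigenvalues and multiplicities (the geometric multiplicity of λ is n − rank(A − λI), which equals the number of Jordan blocks for λ):
  λ = -2: algebraic multiplicity = 1, geometric multiplicity = 1
  λ = 2: algebraic multiplicity = 3, geometric multiplicity = 1
  λ = 3: algebraic multiplicity = 1, geometric multiplicity = 1

Determining the block sizes for each eigenvalue:
  λ = -2: one block (gm = 1), so the single block has size am = 1 → block sizes [1]
  λ = 2: one block (gm = 1), so the single block has size am = 3 → block sizes [3]
  λ = 3: one block (gm = 1), so the single block has size am = 1 → block sizes [1]

Assembling the blocks gives a Jordan form
J =
  [-2, 0, 0, 0, 0]
  [ 0, 2, 1, 0, 0]
  [ 0, 0, 2, 1, 0]
  [ 0, 0, 0, 2, 0]
  [ 0, 0, 0, 0, 3]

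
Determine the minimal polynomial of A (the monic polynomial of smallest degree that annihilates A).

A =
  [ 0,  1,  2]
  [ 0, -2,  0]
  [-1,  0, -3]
x^3 + 5*x^2 + 8*x + 4

The characteristic polynomial is χ_A(x) = (x + 1)*(x + 2)^2, so the eigenvalues are known. The minimal polynomial is
  m_A(x) = Π_λ (x − λ)^{k_λ}
where k_λ is the size of the *largest* Jordan block for λ (equivalently, the smallest k with (A − λI)^k v = 0 for every generalised eigenvector v of λ).

  λ = -2: largest Jordan block has size 2, contributing (x + 2)^2
  λ = -1: largest Jordan block has size 1, contributing (x + 1)

So m_A(x) = (x + 1)*(x + 2)^2 = x^3 + 5*x^2 + 8*x + 4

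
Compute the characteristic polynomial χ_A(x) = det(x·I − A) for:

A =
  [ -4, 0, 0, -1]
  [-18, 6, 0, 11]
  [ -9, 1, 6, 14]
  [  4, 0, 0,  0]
x^4 - 8*x^3 - 8*x^2 + 96*x + 144

Expanding det(x·I − A) (e.g. by cofactor expansion or by noting that A is similar to its Jordan form J, which has the same characteristic polynomial as A) gives
  χ_A(x) = x^4 - 8*x^3 - 8*x^2 + 96*x + 144
which factors as (x - 6)^2*(x + 2)^2. The eigenvalues (with algebraic multiplicities) are λ = -2 with multiplicity 2, λ = 6 with multiplicity 2.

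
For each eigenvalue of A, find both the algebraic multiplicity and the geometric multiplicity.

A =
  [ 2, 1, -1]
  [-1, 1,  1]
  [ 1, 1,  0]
λ = 1: alg = 3, geom = 1

Step 1 — factor the characteristic polynomial to read off the algebraic multiplicities:
  χ_A(x) = (x - 1)^3

Step 2 — compute geometric multiplicities via the rank-nullity identity g(λ) = n − rank(A − λI):
  rank(A − (1)·I) = 2, so dim ker(A − (1)·I) = n − 2 = 1

Summary:
  λ = 1: algebraic multiplicity = 3, geometric multiplicity = 1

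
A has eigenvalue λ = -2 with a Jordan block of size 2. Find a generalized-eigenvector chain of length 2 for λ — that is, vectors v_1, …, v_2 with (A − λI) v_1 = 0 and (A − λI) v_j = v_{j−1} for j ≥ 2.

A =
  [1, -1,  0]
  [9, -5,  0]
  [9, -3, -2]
A Jordan chain for λ = -2 of length 2:
v_1 = (3, 9, 9)ᵀ
v_2 = (1, 0, 0)ᵀ

Let N = A − (-2)·I. We want v_2 with N^2 v_2 = 0 but N^1 v_2 ≠ 0; then v_{j-1} := N · v_j for j = 2, …, 2.

Pick v_2 = (1, 0, 0)ᵀ.
Then v_1 = N · v_2 = (3, 9, 9)ᵀ.

Sanity check: (A − (-2)·I) v_1 = (0, 0, 0)ᵀ = 0. ✓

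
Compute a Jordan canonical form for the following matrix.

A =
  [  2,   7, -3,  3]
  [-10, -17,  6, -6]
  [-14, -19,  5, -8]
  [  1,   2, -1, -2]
J_2(-3) ⊕ J_2(-3)

The characteristic polynomial is
  det(x·I − A) = x^4 + 12*x^3 + 54*x^2 + 108*x + 81 = (x + 3)^4

Eigenvalues and multiplicities (the geometric multiplicity of λ is n − rank(A − λI), which equals the number of Jordan blocks for λ):
  λ = -3: algebraic multiplicity = 4, geometric multiplicity = 2

Determining the block sizes for each eigenvalue:
  λ = -3: with am = 4 and gm = 2, the partition is not yet determined (e.g. several partitions of 4 into 2 parts exist). Let N = A − (-3)·I. Computing rank(N^1) = 2, rank(N^2) = 0; the number of blocks of size ≥ j is rank(N^{j−1}) − rank(N^j), giving [2, 2]. So we have 2 block(s) of size 2 → block sizes [2, 2]

Assembling the blocks gives a Jordan form
J =
  [-3,  1,  0,  0]
  [ 0, -3,  0,  0]
  [ 0,  0, -3,  1]
  [ 0,  0,  0, -3]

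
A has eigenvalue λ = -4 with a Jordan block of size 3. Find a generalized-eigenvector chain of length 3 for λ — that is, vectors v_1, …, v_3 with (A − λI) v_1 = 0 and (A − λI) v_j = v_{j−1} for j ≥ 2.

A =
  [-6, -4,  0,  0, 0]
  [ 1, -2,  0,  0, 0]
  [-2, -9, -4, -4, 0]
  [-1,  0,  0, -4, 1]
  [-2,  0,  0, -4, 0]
A Jordan chain for λ = -4 of length 3:
v_1 = (0, 0, -1, 0, 0)ᵀ
v_2 = (-2, 1, -2, -1, -2)ᵀ
v_3 = (1, 0, 0, 0, 0)ᵀ

Let N = A − (-4)·I. We want v_3 with N^3 v_3 = 0 but N^2 v_3 ≠ 0; then v_{j-1} := N · v_j for j = 3, …, 2.

Pick v_3 = (1, 0, 0, 0, 0)ᵀ.
Then v_2 = N · v_3 = (-2, 1, -2, -1, -2)ᵀ.
Then v_1 = N · v_2 = (0, 0, -1, 0, 0)ᵀ.

Sanity check: (A − (-4)·I) v_1 = (0, 0, 0, 0, 0)ᵀ = 0. ✓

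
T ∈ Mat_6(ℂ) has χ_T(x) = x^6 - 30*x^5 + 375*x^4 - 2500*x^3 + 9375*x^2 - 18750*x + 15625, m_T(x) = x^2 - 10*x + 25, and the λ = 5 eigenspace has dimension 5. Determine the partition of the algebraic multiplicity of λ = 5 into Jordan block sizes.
Block sizes for λ = 5: [2, 1, 1, 1, 1]

Step 1 — from the characteristic polynomial, algebraic multiplicity of λ = 5 is 6. From dim ker(T − (5)·I) = 5, there are exactly 5 Jordan blocks for λ = 5.
Step 2 — from the minimal polynomial, the factor (x − 5)^2 tells us the largest block for λ = 5 has size 2.
Step 3 — with total size 6, 5 blocks, and largest block 2, the block sizes (in nonincreasing order) are [2, 1, 1, 1, 1].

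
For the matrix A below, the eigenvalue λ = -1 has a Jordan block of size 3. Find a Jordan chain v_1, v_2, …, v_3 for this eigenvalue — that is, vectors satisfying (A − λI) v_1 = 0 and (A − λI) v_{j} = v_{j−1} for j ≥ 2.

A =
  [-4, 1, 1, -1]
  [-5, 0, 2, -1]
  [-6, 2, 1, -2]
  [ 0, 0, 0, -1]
A Jordan chain for λ = -1 of length 3:
v_1 = (-2, -2, -4, 0)ᵀ
v_2 = (-3, -5, -6, 0)ᵀ
v_3 = (1, 0, 0, 0)ᵀ

Let N = A − (-1)·I. We want v_3 with N^3 v_3 = 0 but N^2 v_3 ≠ 0; then v_{j-1} := N · v_j for j = 3, …, 2.

Pick v_3 = (1, 0, 0, 0)ᵀ.
Then v_2 = N · v_3 = (-3, -5, -6, 0)ᵀ.
Then v_1 = N · v_2 = (-2, -2, -4, 0)ᵀ.

Sanity check: (A − (-1)·I) v_1 = (0, 0, 0, 0)ᵀ = 0. ✓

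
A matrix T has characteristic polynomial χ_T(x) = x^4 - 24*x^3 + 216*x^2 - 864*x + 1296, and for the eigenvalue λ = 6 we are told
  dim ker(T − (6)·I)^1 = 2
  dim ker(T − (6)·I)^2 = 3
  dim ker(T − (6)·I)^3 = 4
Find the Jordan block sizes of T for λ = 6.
Block sizes for λ = 6: [3, 1]

From the dimensions of kernels of powers, the number of Jordan blocks of size at least j is d_j − d_{j−1} where d_j = dim ker(N^j) (with d_0 = 0). Computing the differences gives [2, 1, 1].
The number of blocks of size exactly k is (#blocks of size ≥ k) − (#blocks of size ≥ k + 1), so the partition is: 1 block(s) of size 1, 1 block(s) of size 3.
In nonincreasing order the block sizes are [3, 1].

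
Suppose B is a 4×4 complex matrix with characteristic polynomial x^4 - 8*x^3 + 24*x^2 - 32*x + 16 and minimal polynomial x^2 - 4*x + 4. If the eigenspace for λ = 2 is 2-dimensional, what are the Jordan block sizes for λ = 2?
Block sizes for λ = 2: [2, 2]

Step 1 — from the characteristic polynomial, algebraic multiplicity of λ = 2 is 4. From dim ker(B − (2)·I) = 2, there are exactly 2 Jordan blocks for λ = 2.
Step 2 — from the minimal polynomial, the factor (x − 2)^2 tells us the largest block for λ = 2 has size 2.
Step 3 — with total size 4, 2 blocks, and largest block 2, the block sizes (in nonincreasing order) are [2, 2].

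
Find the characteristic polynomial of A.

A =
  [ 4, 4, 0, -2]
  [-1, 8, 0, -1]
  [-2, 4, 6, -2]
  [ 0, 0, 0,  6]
x^4 - 24*x^3 + 216*x^2 - 864*x + 1296

Expanding det(x·I − A) (e.g. by cofactor expansion or by noting that A is similar to its Jordan form J, which has the same characteristic polynomial as A) gives
  χ_A(x) = x^4 - 24*x^3 + 216*x^2 - 864*x + 1296
which factors as (x - 6)^4. The eigenvalues (with algebraic multiplicities) are λ = 6 with multiplicity 4.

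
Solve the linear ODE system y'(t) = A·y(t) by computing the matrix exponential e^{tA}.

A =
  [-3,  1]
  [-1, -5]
e^{tA} =
  [t*exp(-4*t) + exp(-4*t), t*exp(-4*t)]
  [-t*exp(-4*t), -t*exp(-4*t) + exp(-4*t)]

Strategy: write A = P · J · P⁻¹ where J is a Jordan canonical form, so e^{tA} = P · e^{tJ} · P⁻¹, and e^{tJ} can be computed block-by-block.

A has Jordan form
J =
  [-4,  1]
  [ 0, -4]
(up to reordering of blocks).

Per-block formulas:
  For a 2×2 Jordan block J_2(-4): exp(t · J_2(-4)) = e^(-4t)·(I + t·N), where N is the 2×2 nilpotent shift.

After assembling e^{tJ} and conjugating by P, we get:

e^{tA} =
  [t*exp(-4*t) + exp(-4*t), t*exp(-4*t)]
  [-t*exp(-4*t), -t*exp(-4*t) + exp(-4*t)]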